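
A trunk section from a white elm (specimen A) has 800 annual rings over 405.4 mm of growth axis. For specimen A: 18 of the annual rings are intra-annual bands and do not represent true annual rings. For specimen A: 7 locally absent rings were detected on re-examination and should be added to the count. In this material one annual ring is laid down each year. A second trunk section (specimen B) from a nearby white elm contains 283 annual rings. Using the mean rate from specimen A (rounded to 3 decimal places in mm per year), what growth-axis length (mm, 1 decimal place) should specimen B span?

145.5 mm

Specimen A: correcting the raw count gives 800 − 18 + 7 = 789 true annual rings.
A: Mean rate = 405.4 mm / 789 years ≈ 0.514 mm/yr.
B's length ≈ 0.514 × 283 = 145.5 mm.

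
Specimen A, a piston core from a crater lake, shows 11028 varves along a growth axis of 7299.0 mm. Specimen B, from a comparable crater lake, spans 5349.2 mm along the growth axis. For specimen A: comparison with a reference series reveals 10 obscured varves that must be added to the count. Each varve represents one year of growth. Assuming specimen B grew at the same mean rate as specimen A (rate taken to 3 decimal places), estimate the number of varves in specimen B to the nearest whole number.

8093 varves

Specimen A: adjusted count: 11028 + 10 = 11038 varves.
A: Mean rate = 7299.0 mm / 11038 years ≈ 0.661 mm/year.
Specimen B: 5349.2 mm / 0.661 mm per year = 8092.59 years ≈ 8093 varves.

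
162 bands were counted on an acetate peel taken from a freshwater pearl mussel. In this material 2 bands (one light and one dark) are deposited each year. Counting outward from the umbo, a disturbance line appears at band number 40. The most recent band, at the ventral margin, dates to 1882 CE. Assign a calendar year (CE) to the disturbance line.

1821 CE

162 − 40 = 122 bands lie beyond the disturbance line toward the ventral margin.
Dividing by 2 bands per year: 122 / 2 = 61 years.
Counting back 61 years from 1882 CE places the disturbance line in 1882 − 61 = 1821 CE.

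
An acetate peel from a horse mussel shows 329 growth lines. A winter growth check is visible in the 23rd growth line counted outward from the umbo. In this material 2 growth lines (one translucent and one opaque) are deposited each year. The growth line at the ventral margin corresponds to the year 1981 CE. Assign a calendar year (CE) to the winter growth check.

1828 CE

329 − 23 = 306 growth lines lie beyond the winter growth check toward the ventral margin.
Dividing by 2 growth lines per year: 306 / 2 = 153 years.
Counting back 153 years from 1981 CE places the winter growth check in 1981 − 153 = 1828 CE.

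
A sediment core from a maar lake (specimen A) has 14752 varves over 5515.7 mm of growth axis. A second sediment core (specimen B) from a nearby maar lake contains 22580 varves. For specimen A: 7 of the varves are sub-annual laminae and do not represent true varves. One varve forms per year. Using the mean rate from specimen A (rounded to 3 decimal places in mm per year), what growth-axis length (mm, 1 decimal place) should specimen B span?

8444.9 mm

Specimen A: true varve count = 14752 − 7 = 14745.
A: Extension rate ≈ 5515.7 / 14745 = 0.374 mm/year.
B's length ≈ 0.374 × 22580 = 8444.9 mm.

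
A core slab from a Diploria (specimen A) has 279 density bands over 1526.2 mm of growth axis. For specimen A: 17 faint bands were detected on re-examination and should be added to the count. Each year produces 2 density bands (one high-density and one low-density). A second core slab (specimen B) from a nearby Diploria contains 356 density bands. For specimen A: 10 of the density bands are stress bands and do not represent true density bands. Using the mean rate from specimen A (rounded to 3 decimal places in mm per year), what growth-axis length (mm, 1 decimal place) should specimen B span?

1899.8 mm

Specimen A: after corrections the count is 279 − 10 + 17 = 286 density bands.
Specimen A: with 2 density bands per year, 286 / 2 = 143 years.
A: Extension rate ≈ 1526.2 / 143 = 10.673 mm/yr.
Specimen B: with 2 density bands per year, 356 / 2 = 178 years. For B, 10.673 mm/year × 178 years = 1899.8 mm.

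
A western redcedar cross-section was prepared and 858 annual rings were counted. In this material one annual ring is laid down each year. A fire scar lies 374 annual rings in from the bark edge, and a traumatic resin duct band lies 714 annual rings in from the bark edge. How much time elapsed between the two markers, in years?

714 − 374 = 340 annual rings lie between the two events.
At one annual ring per year, 340 years elapsed between them.

340 years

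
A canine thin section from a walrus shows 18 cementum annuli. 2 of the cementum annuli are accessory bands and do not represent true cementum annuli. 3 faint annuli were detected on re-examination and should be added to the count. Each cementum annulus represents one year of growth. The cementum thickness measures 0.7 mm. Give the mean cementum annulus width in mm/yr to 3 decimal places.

Correcting the raw count gives 18 − 2 + 3 = 19 true cementum annuli.
Mean rate = 0.7 mm / 19 years ≈ 0.037 mm/yr.

0.037 mm/yr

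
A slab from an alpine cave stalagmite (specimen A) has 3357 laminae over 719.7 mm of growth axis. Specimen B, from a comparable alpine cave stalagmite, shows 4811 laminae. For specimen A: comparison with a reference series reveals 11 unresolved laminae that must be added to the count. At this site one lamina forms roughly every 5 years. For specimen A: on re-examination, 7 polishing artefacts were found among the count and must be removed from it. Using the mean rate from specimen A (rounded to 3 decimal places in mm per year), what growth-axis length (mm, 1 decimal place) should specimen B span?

1034.4 mm

Specimen A: correcting the raw count gives 3357 − 7 + 11 = 3361 true laminae.
Specimen A: 3361 laminae at 5 years each span 3361 × 5 = 16805 years.
A: 719.7 mm over 16805 years gives 719.7 / 16805 ≈ 0.043 mm/year.
Specimen B: at 5 years per lamina, 4811 × 5 = 24055 years. Length of B = 0.043 × 24055 = 1034.4 mm.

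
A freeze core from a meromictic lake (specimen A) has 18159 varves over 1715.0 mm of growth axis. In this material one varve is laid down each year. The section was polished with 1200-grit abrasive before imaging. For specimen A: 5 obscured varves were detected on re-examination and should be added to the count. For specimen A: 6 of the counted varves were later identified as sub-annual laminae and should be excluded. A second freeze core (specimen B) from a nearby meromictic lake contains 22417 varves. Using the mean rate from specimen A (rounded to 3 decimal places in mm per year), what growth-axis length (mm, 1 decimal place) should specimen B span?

Specimen A: correcting the raw count gives 18159 − 6 + 5 = 18158 true varves.
A: Extension rate ≈ 1715.0 / 18158 = 0.094 mm/year.
B's length ≈ 0.094 × 22417 = 2107.2 mm.

2107.2 mm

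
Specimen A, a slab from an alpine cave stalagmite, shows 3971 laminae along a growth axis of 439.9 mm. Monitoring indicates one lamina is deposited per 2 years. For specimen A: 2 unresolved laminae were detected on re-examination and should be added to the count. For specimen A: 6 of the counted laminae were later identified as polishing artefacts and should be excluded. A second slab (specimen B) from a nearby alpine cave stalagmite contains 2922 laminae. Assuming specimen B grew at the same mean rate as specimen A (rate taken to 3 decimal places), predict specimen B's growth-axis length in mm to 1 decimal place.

321.4 mm

Specimen A: true lamina count = 3971 − 6 + 2 = 3967.
Specimen A: 3967 laminae at 2 years each span 3967 × 2 = 7934 years.
A: Mean rate = 439.9 mm / 7934 years ≈ 0.055 mm/yr.
Specimen B: at 2 years per lamina, 2922 × 2 = 5844 years. Length of B = 0.055 × 5844 = 321.4 mm.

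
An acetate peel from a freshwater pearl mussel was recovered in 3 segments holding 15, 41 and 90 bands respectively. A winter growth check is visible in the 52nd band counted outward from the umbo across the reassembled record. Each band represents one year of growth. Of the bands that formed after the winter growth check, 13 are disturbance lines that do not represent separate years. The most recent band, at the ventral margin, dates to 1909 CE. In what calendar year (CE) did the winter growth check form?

Total bands = 15 + 41 + 90 = 146.
Between band 52 and the ventral margin there are 146 − 52 = 94 bands.
94 − 13 false = 81 true bands after the winter growth check.
The band at the ventral margin is 1909 CE, so the winter growth check dates to 1909 − 81 = 1828 CE.

1828 CE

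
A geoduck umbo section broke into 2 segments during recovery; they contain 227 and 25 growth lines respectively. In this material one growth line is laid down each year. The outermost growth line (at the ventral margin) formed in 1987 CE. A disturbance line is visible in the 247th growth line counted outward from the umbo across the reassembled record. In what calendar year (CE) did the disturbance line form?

1982 CE

Total growth lines = 227 + 25 = 252.
Between growth line 247 and the ventral margin there are 252 − 247 = 5 growth lines.
The growth line at the ventral margin is 1987 CE, so the disturbance line dates to 1987 − 5 = 1982 CE.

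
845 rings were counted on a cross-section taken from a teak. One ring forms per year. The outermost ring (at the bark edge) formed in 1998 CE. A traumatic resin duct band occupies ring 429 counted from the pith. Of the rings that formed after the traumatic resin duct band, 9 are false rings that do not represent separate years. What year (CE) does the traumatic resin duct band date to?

1591 CE

845 − 429 = 416 rings lie beyond the traumatic resin duct band toward the bark edge.
Excluding 9 false rings: 416 − 9 = 407.
1998 − 407 = 1591 CE.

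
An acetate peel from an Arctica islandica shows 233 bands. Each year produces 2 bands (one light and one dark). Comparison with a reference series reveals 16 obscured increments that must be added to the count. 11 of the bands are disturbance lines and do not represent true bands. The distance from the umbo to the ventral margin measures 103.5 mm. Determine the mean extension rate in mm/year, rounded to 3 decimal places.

Adjusted count: 233 − 11 + 16 = 238 bands.
With 2 bands per year, 238 / 2 = 119 years.
Mean rate = 103.5 mm / 119 years ≈ 0.870 mm/year.

0.870 mm/year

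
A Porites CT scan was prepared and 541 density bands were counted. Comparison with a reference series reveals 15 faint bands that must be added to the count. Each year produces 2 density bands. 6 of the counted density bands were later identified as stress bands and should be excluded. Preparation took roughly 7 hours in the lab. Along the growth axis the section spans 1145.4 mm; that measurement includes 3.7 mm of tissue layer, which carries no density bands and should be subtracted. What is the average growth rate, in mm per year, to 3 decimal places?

After corrections the count is 541 − 6 + 15 = 550 density bands.
550 density bands at 2 per year is 550 / 2 = 275 years.
Net length = 1145.4 − 3.7 = 1141.7 mm.
Mean rate = 1141.7 mm / 275 years ≈ 4.152 mm per year.

4.152 mm per year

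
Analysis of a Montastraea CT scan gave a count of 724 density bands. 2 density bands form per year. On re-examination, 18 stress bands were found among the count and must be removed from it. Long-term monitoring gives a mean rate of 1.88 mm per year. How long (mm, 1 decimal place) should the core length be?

663.6 mm

Adjusted count: 724 − 18 = 706 density bands.
Dividing by 2 density bands per year: 706 / 2 = 353 years.
Length ≈ 1.88 × 353 = 663.6 mm.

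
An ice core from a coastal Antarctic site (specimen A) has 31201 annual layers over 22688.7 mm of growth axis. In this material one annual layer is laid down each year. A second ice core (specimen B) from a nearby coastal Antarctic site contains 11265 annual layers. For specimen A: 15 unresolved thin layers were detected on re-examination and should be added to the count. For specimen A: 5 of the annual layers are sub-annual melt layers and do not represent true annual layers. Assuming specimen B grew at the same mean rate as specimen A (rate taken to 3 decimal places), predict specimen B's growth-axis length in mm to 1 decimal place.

Specimen A: adjusted count: 31201 − 5 + 15 = 31211 annual layers.
A: Extension rate ≈ 22688.7 / 31211 = 0.727 mm/yr.
Length of B = 0.727 × 11265 = 8189.7 mm.

8189.7 mm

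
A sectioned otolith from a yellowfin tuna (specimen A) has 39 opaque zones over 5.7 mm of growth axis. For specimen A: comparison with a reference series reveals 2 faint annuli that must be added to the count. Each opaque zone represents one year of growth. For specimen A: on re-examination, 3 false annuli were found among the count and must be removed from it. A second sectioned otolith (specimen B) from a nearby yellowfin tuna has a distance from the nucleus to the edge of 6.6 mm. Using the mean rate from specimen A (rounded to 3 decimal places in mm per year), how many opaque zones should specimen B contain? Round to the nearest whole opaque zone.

44 opaque zones

Specimen A: after corrections the count is 39 − 3 + 2 = 38 opaque zones.
A: Extension rate ≈ 5.7 / 38 = 0.150 mm/yr.
B spans 6.6 / 0.150 = 44.00 years ≈ 44 opaque zones.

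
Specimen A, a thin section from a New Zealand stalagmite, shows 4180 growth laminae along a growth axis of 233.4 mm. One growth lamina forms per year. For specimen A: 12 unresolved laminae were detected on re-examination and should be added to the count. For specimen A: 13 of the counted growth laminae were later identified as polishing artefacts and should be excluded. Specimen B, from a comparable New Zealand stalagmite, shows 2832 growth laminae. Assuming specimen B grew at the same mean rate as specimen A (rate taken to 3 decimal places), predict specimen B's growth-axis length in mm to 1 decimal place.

158.6 mm

Specimen A: after corrections the count is 4180 − 13 + 12 = 4179 growth laminae.
A: Mean rate = 233.4 mm / 4179 years ≈ 0.056 mm/year.
B's length ≈ 0.056 × 2832 = 158.6 mm.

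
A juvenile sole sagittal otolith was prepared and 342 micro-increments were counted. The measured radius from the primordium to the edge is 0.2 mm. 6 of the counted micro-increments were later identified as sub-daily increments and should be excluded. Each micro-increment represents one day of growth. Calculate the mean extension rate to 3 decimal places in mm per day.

After corrections the count is 342 − 6 = 336 micro-increments.
Mean rate = 0.2 mm / 336 days ≈ 0.001 mm per day.

0.001 mm per day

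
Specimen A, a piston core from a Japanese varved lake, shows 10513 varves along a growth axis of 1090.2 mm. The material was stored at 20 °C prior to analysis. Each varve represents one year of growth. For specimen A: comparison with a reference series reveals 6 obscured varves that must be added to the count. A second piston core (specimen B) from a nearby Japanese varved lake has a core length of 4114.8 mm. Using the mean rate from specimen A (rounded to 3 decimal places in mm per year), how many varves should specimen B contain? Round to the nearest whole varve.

39565 varves

Specimen A: after corrections the count is 10513 + 6 = 10519 varves.
A: Mean rate = 1090.2 mm / 10519 years ≈ 0.104 mm/yr.
For B, 4114.8 / 0.104 = 39565.38 years ≈ 39565 varves.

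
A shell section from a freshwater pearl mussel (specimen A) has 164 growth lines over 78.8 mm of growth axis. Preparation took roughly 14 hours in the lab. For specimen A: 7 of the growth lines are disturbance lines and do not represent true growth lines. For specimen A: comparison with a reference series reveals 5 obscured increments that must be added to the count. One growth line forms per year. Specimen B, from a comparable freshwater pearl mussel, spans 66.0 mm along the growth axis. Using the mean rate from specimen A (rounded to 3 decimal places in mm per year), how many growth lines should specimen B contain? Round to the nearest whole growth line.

136 growth lines

Specimen A: correcting the raw count gives 164 − 7 + 5 = 162 true growth lines.
A: 78.8 mm over 162 years gives 78.8 / 162 ≈ 0.486 mm per year.
Specimen B: 66.0 mm / 0.486 mm per year = 135.80 years ≈ 136 growth lines.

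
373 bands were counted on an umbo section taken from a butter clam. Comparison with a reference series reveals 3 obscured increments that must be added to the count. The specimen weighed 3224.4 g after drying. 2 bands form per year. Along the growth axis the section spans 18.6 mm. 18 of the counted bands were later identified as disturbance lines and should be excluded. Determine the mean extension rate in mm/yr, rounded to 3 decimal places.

0.104 mm/yr

Adjusted count: 373 − 18 + 3 = 358 bands.
358 bands at 2 per year is 358 / 2 = 179 years.
Mean rate = 18.6 mm / 179 years ≈ 0.104 mm/yr.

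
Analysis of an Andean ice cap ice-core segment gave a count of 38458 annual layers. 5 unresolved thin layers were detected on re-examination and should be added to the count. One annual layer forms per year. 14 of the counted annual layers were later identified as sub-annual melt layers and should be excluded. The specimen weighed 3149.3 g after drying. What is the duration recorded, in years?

Correcting the raw count gives 38458 − 14 + 5 = 38449 true annual layers.
At one annual layer per year, that is 38449 years.

38449 yr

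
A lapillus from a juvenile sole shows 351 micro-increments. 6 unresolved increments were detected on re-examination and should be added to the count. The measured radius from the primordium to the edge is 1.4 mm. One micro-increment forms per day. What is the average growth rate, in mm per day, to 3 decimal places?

Adjusted count: 351 + 6 = 357 micro-increments.
1.4 mm over 357 days gives 1.4 / 357 ≈ 0.004 mm per day.

0.004 mm per day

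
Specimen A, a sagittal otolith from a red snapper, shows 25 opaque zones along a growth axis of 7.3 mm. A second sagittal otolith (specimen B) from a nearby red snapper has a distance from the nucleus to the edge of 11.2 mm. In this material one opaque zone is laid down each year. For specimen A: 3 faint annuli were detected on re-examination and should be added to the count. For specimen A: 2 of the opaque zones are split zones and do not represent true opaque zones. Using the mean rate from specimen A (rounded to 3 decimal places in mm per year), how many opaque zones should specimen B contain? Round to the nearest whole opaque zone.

Specimen A: adjusted count: 25 − 2 + 3 = 26 opaque zones.
A: 7.3 mm over 26 years gives 7.3 / 26 ≈ 0.281 mm per year.
For B, 11.2 / 0.281 = 39.86 years ≈ 40 opaque zones.

40 opaque zones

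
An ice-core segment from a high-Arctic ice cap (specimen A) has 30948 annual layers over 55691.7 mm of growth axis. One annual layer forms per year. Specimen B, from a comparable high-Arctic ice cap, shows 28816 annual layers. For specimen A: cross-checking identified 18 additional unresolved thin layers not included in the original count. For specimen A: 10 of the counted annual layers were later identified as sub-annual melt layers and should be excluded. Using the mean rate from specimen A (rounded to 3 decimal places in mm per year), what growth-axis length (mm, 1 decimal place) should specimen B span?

51840.0 mm

Specimen A: correcting the raw count gives 30948 − 10 + 18 = 30956 true annual layers.
A: Extension rate ≈ 55691.7 / 30956 = 1.799 mm/yr.
Length of B = 1.799 × 28816 = 51840.0 mm.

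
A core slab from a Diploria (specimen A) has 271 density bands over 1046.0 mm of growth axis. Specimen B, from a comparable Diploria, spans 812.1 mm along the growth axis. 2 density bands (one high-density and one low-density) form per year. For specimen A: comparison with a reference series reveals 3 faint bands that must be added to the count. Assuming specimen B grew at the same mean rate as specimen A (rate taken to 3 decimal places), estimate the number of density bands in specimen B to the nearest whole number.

213 density bands

Specimen A: true density band count = 271 + 3 = 274.
Specimen A: with 2 density bands per year, 274 / 2 = 137 years.
A: 1046.0 mm over 137 years gives 1046.0 / 137 ≈ 7.635 mm per year.
B spans 812.1 / 7.635 = 106.37 years; at 2 density bands per year that is 106.37 × 2 ≈ 213 density bands.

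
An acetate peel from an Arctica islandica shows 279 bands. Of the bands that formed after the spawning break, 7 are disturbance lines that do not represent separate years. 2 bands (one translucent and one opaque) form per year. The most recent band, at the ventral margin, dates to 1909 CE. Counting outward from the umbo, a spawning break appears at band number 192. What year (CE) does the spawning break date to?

1869 CE

Between band 192 and the ventral margin there are 279 − 192 = 87 bands.
Removing the 7 false bands leaves 87 − 7 = 80 true bands beyond the spawning break.
80 bands at 2 per year is 80 / 2 = 40 years.
Counting back 40 years from 1909 CE places the spawning break in 1909 − 40 = 1869 CE.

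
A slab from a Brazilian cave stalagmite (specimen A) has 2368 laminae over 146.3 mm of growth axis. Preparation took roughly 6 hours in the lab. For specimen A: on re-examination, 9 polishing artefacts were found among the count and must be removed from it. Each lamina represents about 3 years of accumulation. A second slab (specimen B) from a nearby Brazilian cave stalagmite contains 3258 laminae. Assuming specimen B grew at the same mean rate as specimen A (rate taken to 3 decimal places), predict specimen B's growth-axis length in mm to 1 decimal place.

205.3 mm

Specimen A: adjusted count: 2368 − 9 = 2359 laminae.
Specimen A: at 3 years per lamina, 2359 × 3 = 7077 years.
A: Mean rate = 146.3 mm / 7077 years ≈ 0.021 mm/yr.
Specimen B: multiplying by 3 years per lamina: 3258 × 3 = 9774 years. B's length ≈ 0.021 × 9774 = 205.3 mm.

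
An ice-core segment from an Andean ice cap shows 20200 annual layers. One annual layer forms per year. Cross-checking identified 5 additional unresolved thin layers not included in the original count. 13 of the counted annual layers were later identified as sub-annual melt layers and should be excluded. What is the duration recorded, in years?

20192 years

After corrections the count is 20200 − 13 + 5 = 20192 annual layers.
At one annual layer per year, that is 20192 years.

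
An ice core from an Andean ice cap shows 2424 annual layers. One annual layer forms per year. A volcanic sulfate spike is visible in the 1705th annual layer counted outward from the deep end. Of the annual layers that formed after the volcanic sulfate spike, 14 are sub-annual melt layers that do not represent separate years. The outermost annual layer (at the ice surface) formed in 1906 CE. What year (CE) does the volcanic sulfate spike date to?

2424 − 1705 = 719 annual layers lie beyond the volcanic sulfate spike toward the ice surface.
Removing the 14 false annual layers leaves 719 − 14 = 705 true annual layers beyond the volcanic sulfate spike.
Counting back 705 years from 1906 CE places the volcanic sulfate spike in 1906 − 705 = 1201 CE.

1201 CE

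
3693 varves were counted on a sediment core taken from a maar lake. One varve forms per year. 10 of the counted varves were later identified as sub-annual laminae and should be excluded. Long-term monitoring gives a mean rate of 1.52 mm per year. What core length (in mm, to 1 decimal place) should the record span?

Correcting the raw count gives 3693 − 10 = 3683 true varves.
Length ≈ 1.52 × 3683 = 5598.2 mm.

5598.2 mm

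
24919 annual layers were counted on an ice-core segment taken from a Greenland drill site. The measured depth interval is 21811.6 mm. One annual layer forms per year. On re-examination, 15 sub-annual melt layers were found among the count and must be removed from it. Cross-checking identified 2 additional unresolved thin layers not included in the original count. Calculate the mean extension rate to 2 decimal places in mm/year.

True annual layer count = 24919 − 15 + 2 = 24906.
Extension rate ≈ 21811.6 / 24906 = 0.88 mm/year.

0.88 mm/year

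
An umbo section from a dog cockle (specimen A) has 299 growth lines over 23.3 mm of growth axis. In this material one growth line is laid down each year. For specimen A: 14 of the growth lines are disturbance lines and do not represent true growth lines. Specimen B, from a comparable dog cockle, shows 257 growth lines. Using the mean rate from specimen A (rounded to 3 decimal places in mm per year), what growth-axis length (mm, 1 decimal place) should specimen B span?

21.1 mm

Specimen A: correcting the raw count gives 299 − 14 = 285 true growth lines.
A: 23.3 mm over 285 years gives 23.3 / 285 ≈ 0.082 mm/year.
B's length ≈ 0.082 × 257 = 21.1 mm.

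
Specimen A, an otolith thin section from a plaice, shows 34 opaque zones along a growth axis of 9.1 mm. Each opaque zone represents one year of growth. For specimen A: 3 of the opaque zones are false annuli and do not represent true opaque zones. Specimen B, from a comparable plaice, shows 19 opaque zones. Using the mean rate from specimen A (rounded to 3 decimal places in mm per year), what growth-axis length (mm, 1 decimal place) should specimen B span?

Specimen A: true opaque zone count = 34 − 3 = 31.
A: Extension rate ≈ 9.1 / 31 = 0.294 mm/yr.
B's length ≈ 0.294 × 19 = 5.6 mm.

5.6 mm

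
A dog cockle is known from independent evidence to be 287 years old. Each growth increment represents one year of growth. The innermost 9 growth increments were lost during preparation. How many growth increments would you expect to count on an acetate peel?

One growth increment per year gives 287 growth increments over 287 years.
287 − 9 missed = 278 growth increments expected in the prepared section.

278 growth increments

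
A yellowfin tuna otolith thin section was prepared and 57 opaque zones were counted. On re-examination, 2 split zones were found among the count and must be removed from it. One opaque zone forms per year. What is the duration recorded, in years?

Correcting the raw count gives 57 − 2 = 55 true opaque zones.
At one opaque zone per year, that is 55 years.

55 yr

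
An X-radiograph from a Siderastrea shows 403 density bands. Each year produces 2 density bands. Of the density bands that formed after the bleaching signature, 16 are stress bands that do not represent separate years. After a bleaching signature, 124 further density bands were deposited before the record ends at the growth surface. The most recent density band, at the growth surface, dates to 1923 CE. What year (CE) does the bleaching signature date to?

1869 CE

124 density bands post-date the bleaching signature.
Removing the 16 false density bands leaves 124 − 16 = 108 true density bands beyond the bleaching signature.
Dividing by 2 density bands per year: 108 / 2 = 54 years.
The density band at the growth surface is 1923 CE, so the bleaching signature dates to 1923 − 54 = 1869 CE.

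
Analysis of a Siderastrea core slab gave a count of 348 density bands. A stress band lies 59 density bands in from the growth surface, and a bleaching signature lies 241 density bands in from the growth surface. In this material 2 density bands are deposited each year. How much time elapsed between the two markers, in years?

Separation: 241 − 59 = 182 density bands.
Dividing by 2 density bands per year: 182 / 2 = 91 years.

91 years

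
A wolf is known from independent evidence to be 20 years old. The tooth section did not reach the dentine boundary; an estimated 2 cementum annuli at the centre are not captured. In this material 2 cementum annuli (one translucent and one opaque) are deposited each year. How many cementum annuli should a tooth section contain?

38 cementum annuli

20 years at 2 cementum annuli per year gives 20 × 2 = 40 cementum annuli.
Less the 2 uncaptured cementum annuli: 40 − 2 = 38.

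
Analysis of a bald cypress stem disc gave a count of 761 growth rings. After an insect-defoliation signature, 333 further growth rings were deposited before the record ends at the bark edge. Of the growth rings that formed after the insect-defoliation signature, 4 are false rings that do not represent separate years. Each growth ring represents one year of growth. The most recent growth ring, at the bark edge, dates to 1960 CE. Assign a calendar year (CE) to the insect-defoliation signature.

333 growth rings post-date the insect-defoliation signature.
333 − 4 false = 329 true growth rings after the insect-defoliation signature.
The growth ring at the bark edge is 1960 CE, so the insect-defoliation signature dates to 1960 − 329 = 1631 CE.

1631 CE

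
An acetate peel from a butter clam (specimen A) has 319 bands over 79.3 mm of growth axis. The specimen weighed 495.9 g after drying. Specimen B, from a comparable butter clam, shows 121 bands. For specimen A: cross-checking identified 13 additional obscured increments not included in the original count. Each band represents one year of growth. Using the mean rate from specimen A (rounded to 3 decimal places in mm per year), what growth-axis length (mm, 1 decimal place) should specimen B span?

28.9 mm

Specimen A: adjusted count: 319 + 13 = 332 bands.
A: Extension rate ≈ 79.3 / 332 = 0.239 mm/yr.
Length of B = 0.239 × 121 = 28.9 mm.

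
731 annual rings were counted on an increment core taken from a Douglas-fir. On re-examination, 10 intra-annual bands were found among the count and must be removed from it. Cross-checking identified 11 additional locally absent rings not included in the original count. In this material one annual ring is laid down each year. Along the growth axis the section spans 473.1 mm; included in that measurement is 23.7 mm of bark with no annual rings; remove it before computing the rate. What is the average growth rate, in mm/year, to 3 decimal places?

0.614 mm/year

Correcting the raw count gives 731 − 10 + 11 = 732 true annual rings.
The growth record spans 473.1 − 23.7 = 449.4 mm.
Mean rate = 449.4 mm / 732 years ≈ 0.614 mm/year.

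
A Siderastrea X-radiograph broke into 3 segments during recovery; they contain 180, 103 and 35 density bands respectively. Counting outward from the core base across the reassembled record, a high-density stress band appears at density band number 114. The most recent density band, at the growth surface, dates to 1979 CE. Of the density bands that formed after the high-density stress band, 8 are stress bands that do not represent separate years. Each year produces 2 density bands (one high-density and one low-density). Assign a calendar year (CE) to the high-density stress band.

Total density bands = 180 + 103 + 35 = 318.
Between density band 114 and the growth surface there are 318 − 114 = 204 density bands.
Removing the 8 false density bands leaves 204 − 8 = 196 true density bands beyond the high-density stress band.
Dividing by 2 density bands per year: 196 / 2 = 98 years.
1979 − 98 = 1881 CE.

1881 CE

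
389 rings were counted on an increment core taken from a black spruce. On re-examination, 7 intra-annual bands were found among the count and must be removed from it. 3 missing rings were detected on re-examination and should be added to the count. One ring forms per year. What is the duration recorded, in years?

385 years

After corrections the count is 389 − 7 + 3 = 385 rings.
At one ring per year, that is 385 years.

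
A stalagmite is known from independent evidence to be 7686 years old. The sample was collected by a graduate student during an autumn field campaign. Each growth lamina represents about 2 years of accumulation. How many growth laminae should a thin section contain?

3843 growth laminae

One growth lamina every 2 years means 7686 / 2 = 3843 growth laminae.
So 3843 growth laminae should be present.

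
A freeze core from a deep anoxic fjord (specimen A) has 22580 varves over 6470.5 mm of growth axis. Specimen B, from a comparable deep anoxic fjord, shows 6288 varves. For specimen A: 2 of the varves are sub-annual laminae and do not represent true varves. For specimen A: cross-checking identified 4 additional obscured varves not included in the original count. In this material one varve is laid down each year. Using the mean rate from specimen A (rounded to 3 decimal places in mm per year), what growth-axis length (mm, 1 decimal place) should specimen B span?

Specimen A: after corrections the count is 22580 − 2 + 4 = 22582 varves.
A: 6470.5 mm over 22582 years gives 6470.5 / 22582 ≈ 0.287 mm per year.
B's length ≈ 0.287 × 6288 = 1804.7 mm.

1804.7 mm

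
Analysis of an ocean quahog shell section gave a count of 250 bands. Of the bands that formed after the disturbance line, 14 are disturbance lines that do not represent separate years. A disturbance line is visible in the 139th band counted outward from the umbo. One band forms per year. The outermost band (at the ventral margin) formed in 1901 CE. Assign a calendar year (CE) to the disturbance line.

1804 CE

250 − 139 = 111 bands lie beyond the disturbance line toward the ventral margin.
111 − 14 false = 97 true bands after the disturbance line.
The band at the ventral margin is 1901 CE, so the disturbance line dates to 1901 − 97 = 1804 CE.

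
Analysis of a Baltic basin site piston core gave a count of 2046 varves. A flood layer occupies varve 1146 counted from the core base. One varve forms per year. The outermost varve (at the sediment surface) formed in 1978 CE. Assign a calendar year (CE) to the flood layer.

1078 CE

Between varve 1146 and the sediment surface there are 2046 − 1146 = 900 varves.
1978 − 900 = 1078 CE.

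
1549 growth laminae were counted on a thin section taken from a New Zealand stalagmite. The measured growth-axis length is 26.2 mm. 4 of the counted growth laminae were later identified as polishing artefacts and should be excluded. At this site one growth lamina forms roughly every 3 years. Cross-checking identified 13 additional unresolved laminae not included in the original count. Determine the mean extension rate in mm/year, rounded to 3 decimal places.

Correcting the raw count gives 1549 − 4 + 13 = 1558 true growth laminae.
1558 growth laminae at 3 years each span 1558 × 3 = 4674 years.
Mean rate = 26.2 mm / 4674 years ≈ 0.006 mm/year.

0.006 mm/year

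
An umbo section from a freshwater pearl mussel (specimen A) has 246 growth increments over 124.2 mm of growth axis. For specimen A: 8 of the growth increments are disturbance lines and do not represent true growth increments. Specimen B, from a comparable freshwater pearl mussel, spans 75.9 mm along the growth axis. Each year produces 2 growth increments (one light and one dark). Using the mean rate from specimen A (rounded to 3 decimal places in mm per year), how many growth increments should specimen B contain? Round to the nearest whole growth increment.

145 growth increments

Specimen A: true growth increment count = 246 − 8 = 238.
Specimen A: dividing by 2 growth increments per year: 238 / 2 = 119 years.
A: 124.2 mm over 119 years gives 124.2 / 119 ≈ 1.044 mm/year.
B spans 75.9 / 1.044 = 72.70 years; at 2 growth increments per year that is 72.70 × 2 ≈ 145 growth increments.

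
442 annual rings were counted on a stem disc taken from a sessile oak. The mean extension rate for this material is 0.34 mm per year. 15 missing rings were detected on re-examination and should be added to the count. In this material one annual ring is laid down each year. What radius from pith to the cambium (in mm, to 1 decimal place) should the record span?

After corrections the count is 442 + 15 = 457 annual rings.
457 years at 0.34 mm/year gives 0.34 × 457 = 155.4 mm.

155.4 mm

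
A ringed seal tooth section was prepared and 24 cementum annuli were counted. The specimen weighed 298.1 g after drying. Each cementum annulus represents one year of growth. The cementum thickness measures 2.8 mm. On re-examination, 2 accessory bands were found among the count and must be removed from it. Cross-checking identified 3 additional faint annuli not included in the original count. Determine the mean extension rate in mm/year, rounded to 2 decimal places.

0.11 mm/year

Correcting the raw count gives 24 − 2 + 3 = 25 true cementum annuli.
Mean rate = 2.8 mm / 25 years ≈ 0.11 mm/year.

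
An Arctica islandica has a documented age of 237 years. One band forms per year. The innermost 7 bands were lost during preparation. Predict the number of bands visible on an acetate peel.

230 bands

One band per year gives 237 bands over 237 years.
Less the 7 uncaptured bands: 237 − 7 = 230.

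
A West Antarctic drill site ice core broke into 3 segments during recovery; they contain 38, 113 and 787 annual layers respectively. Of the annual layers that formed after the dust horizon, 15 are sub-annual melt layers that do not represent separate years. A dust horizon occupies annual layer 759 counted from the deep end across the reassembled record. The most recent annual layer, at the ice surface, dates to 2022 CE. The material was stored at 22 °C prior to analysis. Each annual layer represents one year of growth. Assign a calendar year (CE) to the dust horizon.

1858 CE

Total annual layers = 38 + 113 + 787 = 938.
938 − 759 = 179 annual layers lie beyond the dust horizon toward the ice surface.
Excluding 15 false annual layers: 179 − 15 = 164.
The annual layer at the ice surface is 2022 CE, so the dust horizon dates to 2022 − 164 = 1858 CE.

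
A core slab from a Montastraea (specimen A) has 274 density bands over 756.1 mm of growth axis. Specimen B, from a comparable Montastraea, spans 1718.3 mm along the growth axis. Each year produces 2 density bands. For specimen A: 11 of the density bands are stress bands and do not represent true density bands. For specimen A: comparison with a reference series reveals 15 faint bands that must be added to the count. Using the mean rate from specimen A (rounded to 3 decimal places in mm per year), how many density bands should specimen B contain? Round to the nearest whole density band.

632 density bands

Specimen A: adjusted count: 274 − 11 + 15 = 278 density bands.
Specimen A: with 2 density bands per year, 278 / 2 = 139 years.
A: 756.1 mm over 139 years gives 756.1 / 139 ≈ 5.440 mm/year.
B spans 1718.3 / 5.440 = 315.86 years; at 2 density bands per year that is 315.86 × 2 ≈ 632 density bands.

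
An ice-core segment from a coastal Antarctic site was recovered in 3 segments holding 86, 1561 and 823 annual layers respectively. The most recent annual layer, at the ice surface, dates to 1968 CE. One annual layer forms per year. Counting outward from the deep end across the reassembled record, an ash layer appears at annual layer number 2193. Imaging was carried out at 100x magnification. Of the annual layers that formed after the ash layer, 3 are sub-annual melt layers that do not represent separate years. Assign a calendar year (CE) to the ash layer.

Total annual layers = 86 + 1561 + 823 = 2470.
The ash layer sits at annual layer 2193 from the deep end, so 2470 − 2193 = 277 annual layers formed after it.
Excluding 3 false annual layers: 277 − 3 = 274.
1968 − 274 = 1694 CE.

1694 CE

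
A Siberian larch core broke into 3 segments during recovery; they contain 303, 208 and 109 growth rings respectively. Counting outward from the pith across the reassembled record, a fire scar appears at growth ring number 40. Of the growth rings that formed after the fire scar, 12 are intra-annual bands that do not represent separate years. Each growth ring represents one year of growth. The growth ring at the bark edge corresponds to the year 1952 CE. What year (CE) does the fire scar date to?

1384 CE

Total growth rings = 303 + 208 + 109 = 620.
The fire scar sits at growth ring 40 from the pith, so 620 − 40 = 580 growth rings formed after it.
Excluding 12 false growth rings: 580 − 12 = 568.
1952 − 568 = 1384 CE.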